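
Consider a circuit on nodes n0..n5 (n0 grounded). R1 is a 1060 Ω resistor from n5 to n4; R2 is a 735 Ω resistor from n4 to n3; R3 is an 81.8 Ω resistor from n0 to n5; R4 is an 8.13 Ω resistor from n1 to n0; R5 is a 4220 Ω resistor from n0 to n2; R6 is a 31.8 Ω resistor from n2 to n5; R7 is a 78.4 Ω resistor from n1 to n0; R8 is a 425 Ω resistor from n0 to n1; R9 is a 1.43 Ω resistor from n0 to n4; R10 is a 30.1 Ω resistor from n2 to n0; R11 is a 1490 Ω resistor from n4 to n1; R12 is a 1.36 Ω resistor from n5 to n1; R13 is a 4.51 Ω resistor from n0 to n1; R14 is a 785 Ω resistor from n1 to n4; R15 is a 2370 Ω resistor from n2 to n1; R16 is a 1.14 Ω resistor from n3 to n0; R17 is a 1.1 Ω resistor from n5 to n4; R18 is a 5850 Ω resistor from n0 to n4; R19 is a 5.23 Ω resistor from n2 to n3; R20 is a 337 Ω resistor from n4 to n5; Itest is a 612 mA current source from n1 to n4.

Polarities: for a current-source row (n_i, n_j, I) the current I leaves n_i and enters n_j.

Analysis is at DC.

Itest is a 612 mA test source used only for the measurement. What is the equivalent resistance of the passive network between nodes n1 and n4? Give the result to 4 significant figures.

MNA unknowns: 5 node voltages V₁..V_5
R1: Y=0.0009434 on G[5,4]
R2: Y=0.001361 on G[4,3]
R3: Y=0.01222 on G[0,5]
R4: Y=0.1230 on G[1,0]
R5: Y=0.0002370 on G[0,2]
R6: Y=0.03145 on G[2,5]
R7: Y=0.01276 on G[1,0]
R8: Y=0.002353 on G[0,1]
R9: Y=0.6993 on G[0,4]
R10: Y=0.03322 on G[2,0]
R11: Y=0.0006711 on G[4,1]
R12: Y=0.7353 on G[5,1]
R13: Y=0.2217 on G[0,1]
R14: Y=0.001274 on G[1,4]
R15: Y=0.0004219 on G[2,1]
R16: Y=0.8772 on G[3,0]
R17: Y=0.9091 on G[5,4]
R18: Y=0.0001709 on G[0,4]
R19: Y=0.1912 on G[2,3]
R20: Y=0.002967 on G[4,5]
Itest: z[1]−=0.612, z[4]+=0.612
solve → V1=-0.6207, V2=-0.01426, V3=-0.002136, V4=0.3243, V5=-0.09499

R_eq = 1.544 Ω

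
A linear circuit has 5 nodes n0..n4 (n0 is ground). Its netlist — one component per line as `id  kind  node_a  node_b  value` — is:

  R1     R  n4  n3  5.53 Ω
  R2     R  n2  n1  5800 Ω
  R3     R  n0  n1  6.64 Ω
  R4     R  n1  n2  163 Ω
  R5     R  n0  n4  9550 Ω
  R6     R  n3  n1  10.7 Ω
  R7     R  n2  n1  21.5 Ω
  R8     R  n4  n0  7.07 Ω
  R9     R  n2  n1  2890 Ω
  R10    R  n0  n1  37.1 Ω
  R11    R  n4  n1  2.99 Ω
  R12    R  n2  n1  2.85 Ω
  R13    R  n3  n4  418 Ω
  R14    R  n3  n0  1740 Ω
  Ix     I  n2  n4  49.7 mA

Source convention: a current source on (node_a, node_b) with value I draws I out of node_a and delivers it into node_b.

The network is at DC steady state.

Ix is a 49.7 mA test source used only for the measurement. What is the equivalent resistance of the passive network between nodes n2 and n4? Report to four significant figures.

R_eq = 4.580 Ω

MNA unknowns: 4 node voltages V₁..V_4
R1: Y=0.1808 on G[4,3]
R2: Y=0.0001724 on G[2,1]
R3: Y=0.1506 on G[0,1]
R4: Y=0.006135 on G[1,2]
R5: Y=0.0001047 on G[0,4]
R6: Y=0.09346 on G[3,1]
R7: Y=0.04651 on G[2,1]
R8: Y=0.1414 on G[4,0]
R9: Y=0.0003460 on G[2,1]
R10: Y=0.02695 on G[0,1]
R11: Y=0.3344 on G[4,1]
R12: Y=0.3509 on G[2,1]
R13: Y=0.002392 on G[3,4]
R14: Y=0.0005747 on G[3,0]
Ix: z[2]−=0.0497, z[4]+=0.0497
solve → V1=-0.04644, V2=-0.1694, V3=0.02278, V4=0.05816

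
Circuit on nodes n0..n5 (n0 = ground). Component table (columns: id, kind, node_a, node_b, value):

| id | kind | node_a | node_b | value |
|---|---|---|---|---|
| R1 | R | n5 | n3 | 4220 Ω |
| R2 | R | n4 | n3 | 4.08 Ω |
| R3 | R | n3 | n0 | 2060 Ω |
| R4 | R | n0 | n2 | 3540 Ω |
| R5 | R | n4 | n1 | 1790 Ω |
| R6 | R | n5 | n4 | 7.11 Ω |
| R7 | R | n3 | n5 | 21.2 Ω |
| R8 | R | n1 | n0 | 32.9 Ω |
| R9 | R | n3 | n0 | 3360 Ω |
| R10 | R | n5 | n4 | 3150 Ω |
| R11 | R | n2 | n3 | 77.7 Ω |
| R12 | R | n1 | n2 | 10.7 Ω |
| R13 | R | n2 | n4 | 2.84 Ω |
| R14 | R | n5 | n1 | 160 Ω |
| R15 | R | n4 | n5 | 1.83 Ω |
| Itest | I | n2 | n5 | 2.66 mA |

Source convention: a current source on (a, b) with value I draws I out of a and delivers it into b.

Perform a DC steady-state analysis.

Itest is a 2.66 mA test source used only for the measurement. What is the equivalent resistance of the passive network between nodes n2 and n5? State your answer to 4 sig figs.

Element admittances at DC:
  Y(R1) = 0.0002370 S between n5,n3
  Y(R2) = 0.2451 S between n4,n3
  Y(R3) = 0.0004854 S between n3,n0
  Y(R4) = 0.0002825 S between n0,n2
  Y(R5) = 0.0005587 S between n4,n1
  Y(R6) = 0.1406 S between n5,n4
  Y(R7) = 0.04717 S between n3,n5
  Y(R8) = 0.03040 S between n1,n0
  Y(R9) = 0.0002976 S between n3,n0
  Y(R10) = 0.0003175 S between n5,n4
  Y(R11) = 0.01287 S between n2,n3
  Y(R12) = 0.09346 S between n1,n2
  Y(R13) = 0.3521 S between n2,n4
  Y(R14) = 0.006250 S between n5,n1
  Y(R15) = 0.5464 S between n4,n5
  Itest: injects 0.00266 A into n5 (from n2)
Assemble and solve the 5×5 MNA system:
  V(n1)=-0.0001569  V(n2)=-0.0009070  V(n3)=0.006416  V(n4)=0.006180  V(n5)=0.009731

R_eq = 3.999 Ω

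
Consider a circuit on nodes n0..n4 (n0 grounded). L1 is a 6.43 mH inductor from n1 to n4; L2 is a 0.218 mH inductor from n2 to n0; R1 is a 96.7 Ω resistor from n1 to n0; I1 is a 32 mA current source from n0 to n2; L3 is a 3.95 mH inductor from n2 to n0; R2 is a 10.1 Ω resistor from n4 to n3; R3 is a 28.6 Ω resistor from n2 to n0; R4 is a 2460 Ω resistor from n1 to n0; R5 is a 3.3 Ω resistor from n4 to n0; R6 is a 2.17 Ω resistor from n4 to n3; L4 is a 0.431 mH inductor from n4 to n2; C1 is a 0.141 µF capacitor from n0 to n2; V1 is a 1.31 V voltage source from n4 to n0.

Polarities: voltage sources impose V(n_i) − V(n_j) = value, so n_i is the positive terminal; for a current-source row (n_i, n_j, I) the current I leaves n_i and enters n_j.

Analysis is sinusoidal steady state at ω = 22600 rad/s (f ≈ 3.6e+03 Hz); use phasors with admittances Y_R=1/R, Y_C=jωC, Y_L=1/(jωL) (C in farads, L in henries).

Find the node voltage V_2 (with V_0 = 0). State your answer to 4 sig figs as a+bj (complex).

0.4348+0.05356j V

Apply KCL at each of the 4 non-ground nodes and solve the resulting linear system.
Node n1: branches {L1, R1, R4} → V_1 = 0.3809-0.5949j
Node n2: branches {L2, I1, L3, R3, L4, C1} → V_2 = 0.4348+0.05356j
Node n3: branches {R2, R6} → V_3 = 1.310+0.000j
Node n4: branches {L1, R2, R5, R6, L4, V1} → V_4 = 1.310+0.000j
Source currents: i(V1)=-0.3956+0.09625j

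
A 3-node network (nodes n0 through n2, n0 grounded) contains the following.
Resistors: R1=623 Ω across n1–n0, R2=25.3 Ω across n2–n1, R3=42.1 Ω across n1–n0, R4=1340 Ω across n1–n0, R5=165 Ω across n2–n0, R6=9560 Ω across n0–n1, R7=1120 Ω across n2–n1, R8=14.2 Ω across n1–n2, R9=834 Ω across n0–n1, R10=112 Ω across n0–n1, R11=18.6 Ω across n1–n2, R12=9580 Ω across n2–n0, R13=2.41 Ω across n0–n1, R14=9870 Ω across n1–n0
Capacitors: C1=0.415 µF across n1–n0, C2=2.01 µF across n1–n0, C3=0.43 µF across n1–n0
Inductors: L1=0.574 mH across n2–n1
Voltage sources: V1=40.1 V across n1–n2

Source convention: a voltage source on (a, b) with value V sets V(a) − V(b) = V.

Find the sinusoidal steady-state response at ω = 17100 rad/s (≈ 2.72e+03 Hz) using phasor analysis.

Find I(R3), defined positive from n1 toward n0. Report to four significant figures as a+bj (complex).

Apply KCL at each of the 2 non-ground nodes and solve the resulting linear system.
Node n1: branches {R1, R2, R3, R4, C1, R6, R7, C2, R8, R9, R10, L1, R11, C3, R13, R14, V1} → V_1 = 0.5342-0.05700j
Node n2: branches {R2, R5, R7, R8, L1, R11, R12, V1} → V_2 = -39.57-0.05700j
Source currents: i(V1)=-6.845+4.085j

0.01269-0.001354j A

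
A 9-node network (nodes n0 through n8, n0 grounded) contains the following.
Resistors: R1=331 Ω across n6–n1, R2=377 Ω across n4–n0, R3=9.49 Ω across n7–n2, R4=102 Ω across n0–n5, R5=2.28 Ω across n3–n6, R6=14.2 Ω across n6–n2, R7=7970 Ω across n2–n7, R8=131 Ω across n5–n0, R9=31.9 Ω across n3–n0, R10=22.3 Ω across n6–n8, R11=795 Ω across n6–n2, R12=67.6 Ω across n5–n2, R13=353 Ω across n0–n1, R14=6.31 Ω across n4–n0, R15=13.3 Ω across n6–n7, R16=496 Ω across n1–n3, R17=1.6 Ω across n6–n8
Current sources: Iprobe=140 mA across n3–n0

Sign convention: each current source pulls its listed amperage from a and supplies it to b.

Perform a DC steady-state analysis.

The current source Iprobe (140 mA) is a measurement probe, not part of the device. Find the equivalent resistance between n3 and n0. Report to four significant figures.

R_eq = 24.70 Ω

MNA unknowns: 8 node voltages V₁..V_8
R1: Y=0.003021 on G[6,1]
R2: Y=0.002653 on G[4,0]
R3: Y=0.1054 on G[7,2]
R4: Y=0.009804 on G[0,5]
R5: Y=0.4386 on G[3,6]
R6: Y=0.07042 on G[6,2]
R7: Y=0.0001255 on G[2,7]
R8: Y=0.007634 on G[5,0]
R9: Y=0.03135 on G[3,0]
R10: Y=0.04484 on G[6,8]
R11: Y=0.001258 on G[6,2]
R12: Y=0.01479 on G[5,2]
R13: Y=0.002833 on G[0,1]
R14: Y=0.1585 on G[4,0]
R15: Y=0.07519 on G[6,7]
R16: Y=0.002016 on G[1,3]
R17: Y=0.6250 on G[6,8]
Iprobe: z[3]−=0.14, z[0]+=0.14
solve → V1=-2.188, V2=-3.172, V3=-3.458, V4=0.000, V5=-1.456, V6=-3.392, V7=-3.264, V8=-3.392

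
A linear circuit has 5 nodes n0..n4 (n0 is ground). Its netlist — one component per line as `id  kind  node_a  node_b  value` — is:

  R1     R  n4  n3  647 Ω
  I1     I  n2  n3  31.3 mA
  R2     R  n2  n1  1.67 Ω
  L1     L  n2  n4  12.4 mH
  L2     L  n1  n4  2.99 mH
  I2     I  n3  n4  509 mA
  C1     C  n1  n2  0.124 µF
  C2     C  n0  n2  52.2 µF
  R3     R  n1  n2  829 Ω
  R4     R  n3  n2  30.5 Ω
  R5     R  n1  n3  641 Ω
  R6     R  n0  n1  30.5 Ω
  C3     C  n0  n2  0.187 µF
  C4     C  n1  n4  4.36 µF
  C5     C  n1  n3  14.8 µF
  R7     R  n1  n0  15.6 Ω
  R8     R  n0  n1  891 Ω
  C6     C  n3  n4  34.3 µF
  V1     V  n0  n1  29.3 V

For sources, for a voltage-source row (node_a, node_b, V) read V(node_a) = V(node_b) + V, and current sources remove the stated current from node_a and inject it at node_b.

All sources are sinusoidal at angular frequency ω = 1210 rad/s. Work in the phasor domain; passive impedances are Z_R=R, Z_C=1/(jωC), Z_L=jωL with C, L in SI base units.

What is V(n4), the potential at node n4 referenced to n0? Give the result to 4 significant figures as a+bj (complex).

-29.00+1.389j V

MNA unknowns: 4 node voltages V₁..V_4 plus 1 source current (V1)
R1: Y=0.001546+0.000j on G[4,3]
I1: z[2]−=0.0313, z[3]+=0.0313
R2: Y=0.5988+0.000j on G[2,1]
L1: Y=0.000-0.06665j on G[2,4]
L2: Y=0.000-0.2764j on G[1,4]
I2: z[3]−=0.509, z[4]+=0.509
C1: Y=0.000+0.0001500j on G[1,2]
C2: Y=0.000+0.06316j on G[0,2]
R3: Y=0.001206+0.000j on G[1,2]
R4: Y=0.03279+0.000j on G[3,2]
R5: Y=0.001560+0.000j on G[1,3]
R6: Y=0.03279+0.000j on G[0,1]
C3: Y=0.000+0.0002263j on G[0,2]
C4: Y=0.000+0.005276j on G[1,4]
C5: Y=0.000+0.01791j on G[1,3]
R7: Y=0.06410+0.000j on G[1,0]
R8: Y=0.001122+0.000j on G[0,1]
C6: Y=0.000+0.04150j on G[3,4]
V1: row V0−V1=29.3, i_V1 at 0,1
solve → V1=-29.30+0.000j, V2=-29.35+3.293j, V3=-31.78+7.530j, V4=-29.00+1.389j
aux → i_V1=-3.080-1.860j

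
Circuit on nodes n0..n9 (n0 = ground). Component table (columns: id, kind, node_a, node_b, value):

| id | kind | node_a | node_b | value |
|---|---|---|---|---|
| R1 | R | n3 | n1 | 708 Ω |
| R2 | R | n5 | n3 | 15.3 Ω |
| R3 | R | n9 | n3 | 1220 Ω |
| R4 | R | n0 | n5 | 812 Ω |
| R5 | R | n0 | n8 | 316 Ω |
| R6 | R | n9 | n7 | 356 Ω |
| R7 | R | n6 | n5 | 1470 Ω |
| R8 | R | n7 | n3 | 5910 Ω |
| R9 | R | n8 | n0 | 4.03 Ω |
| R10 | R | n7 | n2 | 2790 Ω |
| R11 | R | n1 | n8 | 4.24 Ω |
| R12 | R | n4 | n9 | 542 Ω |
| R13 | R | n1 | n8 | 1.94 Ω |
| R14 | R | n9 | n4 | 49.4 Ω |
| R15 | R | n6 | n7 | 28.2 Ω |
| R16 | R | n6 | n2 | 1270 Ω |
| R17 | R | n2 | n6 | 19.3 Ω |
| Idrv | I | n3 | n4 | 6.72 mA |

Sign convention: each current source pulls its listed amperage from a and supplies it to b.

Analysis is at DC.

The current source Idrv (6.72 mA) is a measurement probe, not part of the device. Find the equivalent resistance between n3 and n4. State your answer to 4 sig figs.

R_eq = 730.0 Ω

Apply KCL at each of the 9 non-ground nodes and solve the resulting linear system.
Node n1: branches {R1, R11, R13} → V_1 = -0.0001238
Node n2: branches {R10, R16, R17} → V_2 = 3.470
Node n3: branches {R1, R2, R3, R8, Idrv} → V_3 = -0.01663
Node n4: branches {R12, R14, Idrv} → V_4 = 4.889
Node n5: branches {R2, R4, R7} → V_5 = 0.01893
Node n6: branches {R7, R15, R16, R17} → V_6 = 3.470
Node n7: branches {R6, R8, R10, R15} → V_7 = 3.535
Node n8: branches {R5, R9, R11, R13} → V_8 = -9.277e-05
Node n9: branches {R3, R6, R12, R14} → V_9 = 4.585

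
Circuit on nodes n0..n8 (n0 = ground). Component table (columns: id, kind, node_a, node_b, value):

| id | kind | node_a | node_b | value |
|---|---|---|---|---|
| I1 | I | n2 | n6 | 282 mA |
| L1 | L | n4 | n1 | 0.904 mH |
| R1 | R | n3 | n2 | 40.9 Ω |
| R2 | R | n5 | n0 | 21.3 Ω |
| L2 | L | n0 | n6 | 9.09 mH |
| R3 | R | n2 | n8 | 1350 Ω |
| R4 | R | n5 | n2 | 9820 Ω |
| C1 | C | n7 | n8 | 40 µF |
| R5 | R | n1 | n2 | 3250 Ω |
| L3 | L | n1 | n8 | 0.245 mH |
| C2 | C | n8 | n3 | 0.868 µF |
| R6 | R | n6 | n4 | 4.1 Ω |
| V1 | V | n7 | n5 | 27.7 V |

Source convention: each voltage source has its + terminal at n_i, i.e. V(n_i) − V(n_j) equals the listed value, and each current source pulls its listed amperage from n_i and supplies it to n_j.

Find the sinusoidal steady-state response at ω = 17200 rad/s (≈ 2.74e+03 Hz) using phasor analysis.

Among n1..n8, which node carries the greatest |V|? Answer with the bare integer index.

3

Apply KCL at each of the 8 non-ground nodes and solve the resulting linear system.
Node n1: branches {L1, R5, L3} → V_1 = 26.08+4.371j
Node n2: branches {I1, R1, R3, R4, R5} → V_2 = 14.37+20.76j
Node n3: branches {R1, C2} → V_3 = 25.44+21.57j
Node n4: branches {L1, R6} → V_4 = 23.63+7.906j
Node n5: branches {R2, R4, V1} → V_5 = -1.165+3.347j
Node n6: branches {I1, L2, R6} → V_6 = 24.57+8.550j
Node n7: branches {C1, V1} → V_7 = 26.54+3.347j
Node n8: branches {R3, C1, L3, C2} → V_8 = 26.76+3.429j
Source currents: i(V1)=-0.05627+0.1554j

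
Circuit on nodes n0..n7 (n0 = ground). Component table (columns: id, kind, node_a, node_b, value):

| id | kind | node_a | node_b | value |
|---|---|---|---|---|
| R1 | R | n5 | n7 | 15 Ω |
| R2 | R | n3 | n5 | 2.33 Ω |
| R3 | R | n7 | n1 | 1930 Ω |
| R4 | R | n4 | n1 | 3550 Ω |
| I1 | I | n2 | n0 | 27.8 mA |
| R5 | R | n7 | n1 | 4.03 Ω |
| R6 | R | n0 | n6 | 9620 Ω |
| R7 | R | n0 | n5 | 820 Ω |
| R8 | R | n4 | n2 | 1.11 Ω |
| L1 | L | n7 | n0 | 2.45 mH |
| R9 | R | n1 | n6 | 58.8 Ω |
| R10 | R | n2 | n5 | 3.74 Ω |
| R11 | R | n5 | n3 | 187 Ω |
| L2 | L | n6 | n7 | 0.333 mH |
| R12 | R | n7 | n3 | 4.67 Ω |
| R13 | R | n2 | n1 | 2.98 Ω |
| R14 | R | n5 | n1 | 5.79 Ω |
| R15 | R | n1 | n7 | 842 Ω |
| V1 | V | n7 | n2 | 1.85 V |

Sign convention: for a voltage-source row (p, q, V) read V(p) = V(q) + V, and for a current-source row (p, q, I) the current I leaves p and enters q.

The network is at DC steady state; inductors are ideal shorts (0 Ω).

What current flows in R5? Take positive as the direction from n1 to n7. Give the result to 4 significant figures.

-0.2559 A

Element admittances at DC:
  Y(R1) = 0.06667 S between n5,n7
  Y(R2) = 0.4292 S between n3,n5
  Y(R3) = 0.0005181 S between n7,n1
  Y(R4) = 0.0002817 S between n4,n1
  I1: injects 0.0278 A into n0 (from n2)
  Y(R5) = 0.2481 S between n7,n1
  Y(R6) = 0.0001040 S between n0,n6
  Y(R7) = 0.001220 S between n0,n5
  Y(R8) = 0.9009 S between n4,n2
  L1: short n7↔n0 (DC inductor)
  Y(R9) = 0.01701 S between n1,n6
  Y(R10) = 0.2674 S between n2,n5
  Y(R11) = 0.005348 S between n5,n3
  L2: short n6↔n7 (DC inductor)
  Y(R12) = 0.2141 S between n7,n3
  Y(R13) = 0.3356 S between n2,n1
  Y(R14) = 0.1727 S between n5,n1
  Y(R15) = 0.001188 S between n1,n7
  V1: constraint V(n7)−V(n2) = 1.85
Assemble and solve the 10×10 MNA system:
  V(n1)=-1.031  V(n2)=-1.850  V(n3)=-0.6918  V(n4)=-1.850  V(n5)=-1.033  V(n6)=0.000  V(n7)=0.000
  i(L1)=-0.02654  i(L2)=-0.01754  i(V1)=-0.4657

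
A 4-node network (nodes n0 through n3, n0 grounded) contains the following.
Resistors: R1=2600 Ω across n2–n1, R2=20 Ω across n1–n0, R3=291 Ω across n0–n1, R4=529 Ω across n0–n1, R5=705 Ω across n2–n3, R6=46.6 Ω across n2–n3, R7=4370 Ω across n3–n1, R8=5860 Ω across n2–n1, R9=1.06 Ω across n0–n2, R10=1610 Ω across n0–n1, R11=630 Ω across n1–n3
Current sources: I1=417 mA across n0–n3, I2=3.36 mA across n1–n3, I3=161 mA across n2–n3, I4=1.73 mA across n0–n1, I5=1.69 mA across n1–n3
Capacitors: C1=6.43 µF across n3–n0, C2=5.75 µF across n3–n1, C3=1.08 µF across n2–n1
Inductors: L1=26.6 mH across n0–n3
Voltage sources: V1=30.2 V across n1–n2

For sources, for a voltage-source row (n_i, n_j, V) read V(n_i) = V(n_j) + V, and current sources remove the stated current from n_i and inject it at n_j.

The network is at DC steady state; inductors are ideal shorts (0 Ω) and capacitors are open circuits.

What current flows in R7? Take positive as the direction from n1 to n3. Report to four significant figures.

0.006484 A

Apply KCL at each of the 3 non-ground nodes and solve the resulting linear system.
Node n1: branches {R1, I2, C2, R2, R3, R4, C3, R7, R8, R10, I4, R11, I5, V1} → V_1 = 28.34
Node n2: branches {R1, I3, R5, C3, R6, R8, R9, V1} → V_2 = -1.864
Node n3: branches {I1, C1, I2, C2, I3, R5, R6, L1, R7, R11, I5} → V_3 = 0.000
Source currents: i(L1)=-0.5919, i(V1)=-1.657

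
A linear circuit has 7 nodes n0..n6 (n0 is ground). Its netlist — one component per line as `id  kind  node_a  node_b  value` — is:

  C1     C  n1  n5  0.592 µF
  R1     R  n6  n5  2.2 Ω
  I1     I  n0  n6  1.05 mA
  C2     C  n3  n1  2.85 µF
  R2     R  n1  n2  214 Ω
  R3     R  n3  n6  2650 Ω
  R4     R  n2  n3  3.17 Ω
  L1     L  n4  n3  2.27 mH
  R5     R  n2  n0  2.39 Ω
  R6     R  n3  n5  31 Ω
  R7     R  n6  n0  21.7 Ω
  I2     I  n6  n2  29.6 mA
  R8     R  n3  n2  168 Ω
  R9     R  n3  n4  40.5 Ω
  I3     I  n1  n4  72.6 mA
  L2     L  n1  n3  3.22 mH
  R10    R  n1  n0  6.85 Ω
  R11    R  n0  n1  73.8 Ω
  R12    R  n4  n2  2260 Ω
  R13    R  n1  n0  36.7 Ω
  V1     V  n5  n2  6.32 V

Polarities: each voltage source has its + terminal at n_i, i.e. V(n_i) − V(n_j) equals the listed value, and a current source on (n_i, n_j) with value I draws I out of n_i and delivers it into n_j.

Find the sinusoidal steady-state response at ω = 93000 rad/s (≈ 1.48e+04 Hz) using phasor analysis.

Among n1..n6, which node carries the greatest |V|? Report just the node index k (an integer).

Apply KCL at each of the 6 non-ground nodes and solve the resulting linear system.
Node n1: branches {C1, C2, R2, I3, L2, R10, R11, R13} → V_1 = 0.3975+0.6174j
Node n2: branches {R2, R4, R5, I2, R8, R12, V1} → V_2 = -0.7275-0.2506j
Node n3: branches {C2, R3, R4, L1, R6, R8, R9, L2} → V_3 = -0.2392+0.2188j
Node n4: branches {L1, R9, I3, R12} → V_4 = 2.543+0.7350j
Node n5: branches {C1, R1, R6, V1} → V_5 = 5.593-0.2506j
Node n6: branches {R1, I1, R3, R7, I2} → V_6 = 5.017-0.2272j
Source currents: i(V1)=-0.4976-0.2602j

5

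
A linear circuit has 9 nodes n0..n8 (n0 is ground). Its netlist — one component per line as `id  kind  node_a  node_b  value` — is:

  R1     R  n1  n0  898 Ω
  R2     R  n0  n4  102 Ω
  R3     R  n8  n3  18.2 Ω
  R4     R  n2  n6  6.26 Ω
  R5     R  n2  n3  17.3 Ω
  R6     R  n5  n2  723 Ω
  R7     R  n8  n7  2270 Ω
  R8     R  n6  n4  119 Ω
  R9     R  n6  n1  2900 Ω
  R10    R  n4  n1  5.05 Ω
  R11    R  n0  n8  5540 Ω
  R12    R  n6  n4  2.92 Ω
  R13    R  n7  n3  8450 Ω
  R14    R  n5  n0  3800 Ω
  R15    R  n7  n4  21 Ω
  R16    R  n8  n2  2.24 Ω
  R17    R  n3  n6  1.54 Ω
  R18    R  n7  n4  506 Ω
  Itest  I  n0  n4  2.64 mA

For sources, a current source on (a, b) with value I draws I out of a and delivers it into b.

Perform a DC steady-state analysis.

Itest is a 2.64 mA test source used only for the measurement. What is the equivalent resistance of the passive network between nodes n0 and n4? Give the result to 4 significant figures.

R_eq = 88.40 Ω

MNA unknowns: 8 node voltages V₁..V_8
R1: Y=0.001114 on G[1,0]
R2: Y=0.009804 on G[0,4]
R3: Y=0.05495 on G[8,3]
R4: Y=0.1597 on G[2,6]
R5: Y=0.05780 on G[2,3]
R6: Y=0.001383 on G[5,2]
R7: Y=0.0004405 on G[8,7]
R8: Y=0.008403 on G[6,4]
R9: Y=0.0003448 on G[6,1]
R10: Y=0.1980 on G[4,1]
R11: Y=0.0001805 on G[0,8]
R12: Y=0.3425 on G[6,4]
R13: Y=0.0001183 on G[7,3]
R14: Y=0.0002632 on G[5,0]
R15: Y=0.04762 on G[7,4]
R16: Y=0.4464 on G[8,2]
R17: Y=0.6494 on G[3,6]
R18: Y=0.001976 on G[7,4]
Itest: z[0]−=0.00264, z[4]+=0.00264
solve → V1=0.2321, V2=0.2328, V3=0.2331, V4=0.2334, V5=0.1956, V6=0.2331, V7=0.2334, V8=0.2327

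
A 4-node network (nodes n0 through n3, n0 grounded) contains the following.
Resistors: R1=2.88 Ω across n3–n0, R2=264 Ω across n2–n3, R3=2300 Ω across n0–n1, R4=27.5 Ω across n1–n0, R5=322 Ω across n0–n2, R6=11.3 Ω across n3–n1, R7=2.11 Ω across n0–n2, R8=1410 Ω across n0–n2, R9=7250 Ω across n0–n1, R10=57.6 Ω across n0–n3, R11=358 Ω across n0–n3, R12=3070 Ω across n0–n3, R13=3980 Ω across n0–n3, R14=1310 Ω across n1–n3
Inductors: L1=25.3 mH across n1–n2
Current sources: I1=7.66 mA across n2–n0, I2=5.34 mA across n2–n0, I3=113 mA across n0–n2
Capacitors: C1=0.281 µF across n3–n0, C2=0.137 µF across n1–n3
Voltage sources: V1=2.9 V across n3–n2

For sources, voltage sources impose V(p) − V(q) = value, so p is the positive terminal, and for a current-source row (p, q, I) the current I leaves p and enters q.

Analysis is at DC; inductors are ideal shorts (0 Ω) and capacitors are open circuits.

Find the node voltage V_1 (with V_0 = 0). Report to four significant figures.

-1.096 V

Apply KCL at each of the 3 non-ground nodes and solve the resulting linear system.
Node n1: branches {L1, R3, R4, R6, R9, C2, R14} → V_1 = -1.096
Node n2: branches {L1, R2, I1, I2, R5, R7, R8, I3, V1} → V_2 = -1.096
Node n3: branches {R1, R2, R6, C1, R10, R11, R12, R13, C2, R14, V1} → V_3 = 1.804
Source currents: i(L1)=0.2993, i(V1)=-0.9338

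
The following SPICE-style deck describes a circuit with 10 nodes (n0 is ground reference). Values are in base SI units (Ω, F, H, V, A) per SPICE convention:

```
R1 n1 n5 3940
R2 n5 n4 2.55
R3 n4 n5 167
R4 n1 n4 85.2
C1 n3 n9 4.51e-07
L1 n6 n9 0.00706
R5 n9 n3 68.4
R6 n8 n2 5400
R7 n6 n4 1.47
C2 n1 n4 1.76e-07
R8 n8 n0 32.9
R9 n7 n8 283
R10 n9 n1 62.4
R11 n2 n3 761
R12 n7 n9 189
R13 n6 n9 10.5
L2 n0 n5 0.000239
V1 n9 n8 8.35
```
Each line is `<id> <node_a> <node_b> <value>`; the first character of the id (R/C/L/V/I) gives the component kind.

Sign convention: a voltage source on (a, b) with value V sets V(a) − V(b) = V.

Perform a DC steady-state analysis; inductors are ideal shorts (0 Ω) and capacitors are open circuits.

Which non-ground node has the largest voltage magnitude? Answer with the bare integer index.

Apply KCL at each of the 9 non-ground nodes and solve the resulting linear system.
Node n1: branches {R1, R4, C2, R10} → V_1 = 0.7518
Node n2: branches {R6, R11} → V_2 = -0.2138
Node n3: branches {C1, R5, R11} → V_3 = 0.8063
Node n4: branches {R2, R3, R4, R7, C2} → V_4 = 0.5684
Node n5: branches {R1, R2, R3, L2} → V_5 = 0.000
Node n6: branches {L1, R7, R13} → V_6 = 0.8979
Node n7: branches {R9, R12} → V_7 = -2.446
Node n8: branches {R6, R8, R9, V1} → V_8 = -7.452
Node n9: branches {C1, L1, R5, R10, R12, R13, V1} → V_9 = 0.8979
Source currents: i(L1)=-0.2242, i(L2)=-0.2265, i(V1)=-0.2455

8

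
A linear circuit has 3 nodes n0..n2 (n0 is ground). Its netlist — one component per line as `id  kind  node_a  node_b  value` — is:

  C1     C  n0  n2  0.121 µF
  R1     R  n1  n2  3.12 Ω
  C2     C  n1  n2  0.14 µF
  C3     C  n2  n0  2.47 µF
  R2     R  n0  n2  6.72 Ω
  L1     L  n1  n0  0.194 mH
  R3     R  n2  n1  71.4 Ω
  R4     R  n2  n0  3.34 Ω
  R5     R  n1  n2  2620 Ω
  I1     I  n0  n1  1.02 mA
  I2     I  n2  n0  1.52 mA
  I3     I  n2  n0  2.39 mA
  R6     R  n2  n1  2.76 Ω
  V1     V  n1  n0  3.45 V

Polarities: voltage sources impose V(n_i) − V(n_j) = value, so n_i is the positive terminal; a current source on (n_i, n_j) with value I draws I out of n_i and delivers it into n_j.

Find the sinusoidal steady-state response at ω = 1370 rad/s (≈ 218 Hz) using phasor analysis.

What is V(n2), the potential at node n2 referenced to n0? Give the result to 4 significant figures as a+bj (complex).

2.097-0.006271j V

MNA unknowns: 2 node voltages V₁..V_2 plus 1 source current (V1)
C1: Y=0.000+0.0001658j on G[0,2]
R1: Y=0.3205+0.000j on G[1,2]
C2: Y=0.000+0.0001918j on G[1,2]
C3: Y=0.000+0.003384j on G[2,0]
R2: Y=0.1488+0.000j on G[0,2]
L1: Y=0.000-3.763j on G[1,0]
R3: Y=0.01401+0.000j on G[2,1]
R4: Y=0.2994+0.000j on G[2,0]
R5: Y=0.0003817+0.000j on G[1,2]
I1: z[0]−=0.00102, z[1]+=0.00102
I2: z[2]−=0.00152, z[0]+=0.00152
I3: z[2]−=0.00239, z[0]+=0.00239
R6: Y=0.3623+0.000j on G[2,1]
V1: row V1−V0=3.45, i_V1 at 1,0
solve → V1=3.450+0.000j, V2=2.097-0.006271j
aux → i_V1=-0.9426+12.98j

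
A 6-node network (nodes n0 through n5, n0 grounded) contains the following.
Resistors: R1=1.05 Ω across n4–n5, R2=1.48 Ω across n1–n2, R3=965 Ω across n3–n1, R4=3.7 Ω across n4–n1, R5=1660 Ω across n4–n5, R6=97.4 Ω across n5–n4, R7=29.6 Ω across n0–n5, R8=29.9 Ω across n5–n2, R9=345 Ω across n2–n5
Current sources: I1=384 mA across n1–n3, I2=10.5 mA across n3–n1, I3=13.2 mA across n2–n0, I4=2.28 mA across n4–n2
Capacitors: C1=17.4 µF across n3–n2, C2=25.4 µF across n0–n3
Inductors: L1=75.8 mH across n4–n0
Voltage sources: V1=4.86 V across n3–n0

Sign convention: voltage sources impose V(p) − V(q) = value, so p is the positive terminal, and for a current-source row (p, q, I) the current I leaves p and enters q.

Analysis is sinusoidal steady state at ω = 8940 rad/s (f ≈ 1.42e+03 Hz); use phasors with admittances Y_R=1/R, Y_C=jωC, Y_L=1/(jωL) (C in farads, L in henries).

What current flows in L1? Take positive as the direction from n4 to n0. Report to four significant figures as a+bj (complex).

MNA unknowns: 5 node voltages V₁..V_5 plus 1 source current (V1)
R1: Y=0.9524+0.000j on G[4,5]
R2: Y=0.6757+0.000j on G[1,2]
R3: Y=0.001036+0.000j on G[3,1]
R4: Y=0.2703+0.000j on G[4,1]
R5: Y=0.0006024+0.000j on G[4,5]
I1: z[1]−=0.384, z[3]+=0.384
C1: Y=0.000+0.1556j on G[3,2]
L1: Y=0.000-0.001476j on G[4,0]
R6: Y=0.01027+0.000j on G[5,4]
R7: Y=0.03378+0.000j on G[0,5]
I2: z[3]−=0.0105, z[1]+=0.0105
C2: Y=0.000+0.2271j on G[0,3]
R8: Y=0.03344+0.000j on G[5,2]
I3: z[2]−=0.0132, z[0]+=0.0132
I4: z[4]−=0.00228, z[2]+=0.00228
R9: Y=0.002899+0.000j on G[2,5]
V1: row V3−V0=4.86, i_V1 at 3,0
solve → V1=3.606+3.098j, V2=4.273+3.208j, V3=4.860+0.000j, V4=3.316+2.833j, V5=3.241+2.753j
aux → i_V1=-0.1269-1.192j

0.004180-0.004893j A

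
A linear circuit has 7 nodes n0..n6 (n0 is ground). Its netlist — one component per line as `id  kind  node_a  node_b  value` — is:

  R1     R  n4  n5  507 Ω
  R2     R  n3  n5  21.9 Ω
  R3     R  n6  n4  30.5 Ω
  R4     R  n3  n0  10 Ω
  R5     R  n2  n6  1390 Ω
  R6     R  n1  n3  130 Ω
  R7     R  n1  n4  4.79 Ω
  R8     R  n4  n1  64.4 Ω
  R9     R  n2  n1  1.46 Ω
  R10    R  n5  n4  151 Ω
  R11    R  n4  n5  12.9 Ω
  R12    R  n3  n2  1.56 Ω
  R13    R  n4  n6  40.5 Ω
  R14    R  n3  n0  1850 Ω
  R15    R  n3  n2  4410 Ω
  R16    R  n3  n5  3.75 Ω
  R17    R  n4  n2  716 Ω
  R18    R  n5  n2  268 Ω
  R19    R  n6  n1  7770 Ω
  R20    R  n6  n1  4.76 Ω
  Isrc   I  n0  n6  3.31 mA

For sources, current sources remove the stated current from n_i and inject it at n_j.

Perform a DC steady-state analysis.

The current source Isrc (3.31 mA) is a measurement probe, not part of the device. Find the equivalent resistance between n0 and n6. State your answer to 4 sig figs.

R_eq = 16.13 Ω

Element admittances at DC:
  Y(R1) = 0.001972 S between n4,n5
  Y(R2) = 0.04566 S between n3,n5
  Y(R3) = 0.03279 S between n6,n4
  Y(R4) = 0.1000 S between n3,n0
  Y(R5) = 0.0007194 S between n2,n6
  Y(R6) = 0.007692 S between n1,n3
  Y(R7) = 0.2088 S between n1,n4
  Y(R8) = 0.01553 S between n4,n1
  Y(R9) = 0.6849 S between n2,n1
  Y(R10) = 0.006623 S between n5,n4
  Y(R11) = 0.07752 S between n4,n5
  Y(R12) = 0.6410 S between n3,n2
  Y(R13) = 0.02469 S between n4,n6
  Y(R14) = 0.0005405 S between n3,n0
  Y(R15) = 0.0002268 S between n3,n2
  Y(R16) = 0.2667 S between n3,n5
  Y(R17) = 0.001397 S between n4,n2
  Y(R18) = 0.003731 S between n5,n2
  Y(R19) = 0.0001287 S between n6,n1
  Y(R20) = 0.2101 S between n6,n1
  Isrc: injects 0.00331 A into n6 (from n0)
Assemble and solve the 6×6 MNA system:
  V(n1)=0.04096  V(n2)=0.03708  V(n3)=0.03292  V(n4)=0.04144  V(n5)=0.03478  V(n6)=0.05338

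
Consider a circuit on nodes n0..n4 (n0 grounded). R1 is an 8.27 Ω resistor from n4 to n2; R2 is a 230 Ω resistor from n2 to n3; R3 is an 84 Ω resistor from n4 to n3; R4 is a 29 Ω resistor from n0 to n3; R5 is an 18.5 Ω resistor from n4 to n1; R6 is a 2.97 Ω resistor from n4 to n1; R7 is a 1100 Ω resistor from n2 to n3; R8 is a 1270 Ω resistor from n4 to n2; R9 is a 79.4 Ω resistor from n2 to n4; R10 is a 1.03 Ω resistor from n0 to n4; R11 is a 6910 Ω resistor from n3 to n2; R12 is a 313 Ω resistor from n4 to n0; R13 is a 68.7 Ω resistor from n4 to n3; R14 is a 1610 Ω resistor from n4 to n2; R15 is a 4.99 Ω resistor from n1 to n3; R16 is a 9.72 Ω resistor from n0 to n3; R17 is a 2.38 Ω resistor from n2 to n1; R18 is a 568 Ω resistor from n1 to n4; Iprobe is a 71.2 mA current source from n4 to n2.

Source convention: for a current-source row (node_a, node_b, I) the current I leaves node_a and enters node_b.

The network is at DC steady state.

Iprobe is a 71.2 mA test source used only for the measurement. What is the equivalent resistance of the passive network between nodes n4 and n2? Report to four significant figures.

R_eq = 2.769 Ω

MNA unknowns: 4 node voltages V₁..V_4
R1: Y=0.1209 on G[4,2]
R2: Y=0.004348 on G[2,3]
R3: Y=0.01190 on G[4,3]
R4: Y=0.03448 on G[0,3]
R5: Y=0.05405 on G[4,1]
R6: Y=0.3367 on G[4,1]
R7: Y=0.0009091 on G[2,3]
R8: Y=0.0007874 on G[4,2]
R9: Y=0.01259 on G[2,4]
R10: Y=0.9709 on G[0,4]
R11: Y=0.0001447 on G[3,2]
R12: Y=0.003195 on G[4,0]
R13: Y=0.01456 on G[4,3]
R14: Y=0.0006211 on G[4,2]
R15: Y=0.2004 on G[1,3]
R16: Y=0.1029 on G[0,3]
R17: Y=0.4202 on G[2,1]
R18: Y=0.001761 on G[1,4]
Iprobe: z[4]−=0.0712, z[2]+=0.0712
solve → V1=0.08589, V2=0.1902, V3=0.04885, V4=-0.006890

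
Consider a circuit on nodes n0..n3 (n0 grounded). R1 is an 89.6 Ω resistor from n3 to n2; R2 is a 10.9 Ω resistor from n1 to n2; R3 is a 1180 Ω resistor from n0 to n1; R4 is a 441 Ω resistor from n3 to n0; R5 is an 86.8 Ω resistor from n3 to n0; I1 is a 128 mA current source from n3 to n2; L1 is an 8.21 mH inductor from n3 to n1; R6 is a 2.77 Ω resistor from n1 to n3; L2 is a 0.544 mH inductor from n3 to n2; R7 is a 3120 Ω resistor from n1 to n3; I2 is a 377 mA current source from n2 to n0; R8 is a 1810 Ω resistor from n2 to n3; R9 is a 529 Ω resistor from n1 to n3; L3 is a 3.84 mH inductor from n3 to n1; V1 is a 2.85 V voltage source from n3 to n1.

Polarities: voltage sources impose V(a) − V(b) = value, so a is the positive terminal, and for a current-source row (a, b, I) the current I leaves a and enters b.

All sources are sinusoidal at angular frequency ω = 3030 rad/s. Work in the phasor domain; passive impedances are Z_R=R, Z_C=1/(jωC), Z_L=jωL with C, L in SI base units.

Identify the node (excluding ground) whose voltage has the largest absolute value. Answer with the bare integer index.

1

Apply KCL at each of the 3 non-ground nodes and solve the resulting linear system.
Node n1: branches {R2, R3, L1, R6, R7, R9, L3, V1} → V_1 = -28.44+0.000j
Node n2: branches {R1, R2, I1, L2, I2, R8} → V_2 = -25.73-0.8176j
Node n3: branches {R1, R4, R5, I1, L1, R6, L2, R7, R8, R9, L3, V1} → V_3 = -25.59+0.000j
Source currents: i(V1)=-1.308+0.4345j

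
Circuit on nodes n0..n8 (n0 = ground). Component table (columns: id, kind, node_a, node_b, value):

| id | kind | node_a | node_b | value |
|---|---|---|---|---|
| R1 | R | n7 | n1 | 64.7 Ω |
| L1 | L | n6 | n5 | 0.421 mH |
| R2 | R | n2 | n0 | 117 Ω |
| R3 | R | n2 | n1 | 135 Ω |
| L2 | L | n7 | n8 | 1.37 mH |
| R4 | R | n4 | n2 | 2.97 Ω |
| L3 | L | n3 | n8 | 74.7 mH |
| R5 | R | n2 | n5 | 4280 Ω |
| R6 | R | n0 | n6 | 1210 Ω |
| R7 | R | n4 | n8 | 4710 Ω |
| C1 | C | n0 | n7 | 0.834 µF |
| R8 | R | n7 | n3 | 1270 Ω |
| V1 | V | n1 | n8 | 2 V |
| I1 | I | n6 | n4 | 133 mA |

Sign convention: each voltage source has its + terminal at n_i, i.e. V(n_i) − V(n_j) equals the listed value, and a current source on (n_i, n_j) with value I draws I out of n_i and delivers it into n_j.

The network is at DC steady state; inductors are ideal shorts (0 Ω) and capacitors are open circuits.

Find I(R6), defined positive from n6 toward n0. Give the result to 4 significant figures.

-0.1015 A

MNA unknowns: 8 node voltages V₁..V_8 plus 4 source currents (L1, L2, L3, V1)
R1: Y=0.01546 on G[7,1]
L1: row V6−V5=0, i_L1 at 6,5
R2: Y=0.008547 on G[2,0]
R3: Y=0.007407 on G[2,1]
L2: row V7−V8=0, i_L2 at 7,8
R4: Y=0.3367 on G[4,2]
L3: row V3−V8=0, i_L3 at 3,8
R5: Y=0.0002336 on G[2,5]
R6: Y=0.0008264 on G[0,6]
R7: Y=0.0002123 on G[4,8]
C1: Y=0.000 on G[0,7]
R8: Y=0.0007874 on G[7,3]
V1: row V1−V8=2, i_V1 at 1,8
I1: z[6]−=0.133, z[4]+=0.133
solve → V1=11.94, V2=11.88, V3=9.945, V4=12.27, V5=-122.8, V6=-122.8, V7=9.945, V8=9.945
aux → i_L1=-0.03148, i_L2=0.03091, i_L3=0.000, i_V1=-0.03141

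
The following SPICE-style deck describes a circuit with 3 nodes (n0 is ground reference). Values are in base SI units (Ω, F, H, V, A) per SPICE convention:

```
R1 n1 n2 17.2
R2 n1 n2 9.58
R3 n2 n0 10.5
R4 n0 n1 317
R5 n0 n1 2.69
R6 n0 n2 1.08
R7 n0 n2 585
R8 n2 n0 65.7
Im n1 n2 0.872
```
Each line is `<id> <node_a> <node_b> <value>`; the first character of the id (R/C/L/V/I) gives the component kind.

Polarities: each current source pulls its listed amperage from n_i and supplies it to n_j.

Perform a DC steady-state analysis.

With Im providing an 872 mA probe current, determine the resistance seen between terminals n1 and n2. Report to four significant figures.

MNA unknowns: 2 node voltages V₁..V_2
R1: Y=0.05814 on G[1,2]
R2: Y=0.1044 on G[1,2]
R3: Y=0.09524 on G[2,0]
R4: Y=0.003155 on G[0,1]
R5: Y=0.3717 on G[0,1]
R6: Y=0.9259 on G[0,2]
R7: Y=0.001709 on G[0,2]
R8: Y=0.01522 on G[2,0]
Im: z[1]−=0.872, z[2]+=0.872
solve → V1=-1.463, V2=0.5283

R_eq = 2.283 Ω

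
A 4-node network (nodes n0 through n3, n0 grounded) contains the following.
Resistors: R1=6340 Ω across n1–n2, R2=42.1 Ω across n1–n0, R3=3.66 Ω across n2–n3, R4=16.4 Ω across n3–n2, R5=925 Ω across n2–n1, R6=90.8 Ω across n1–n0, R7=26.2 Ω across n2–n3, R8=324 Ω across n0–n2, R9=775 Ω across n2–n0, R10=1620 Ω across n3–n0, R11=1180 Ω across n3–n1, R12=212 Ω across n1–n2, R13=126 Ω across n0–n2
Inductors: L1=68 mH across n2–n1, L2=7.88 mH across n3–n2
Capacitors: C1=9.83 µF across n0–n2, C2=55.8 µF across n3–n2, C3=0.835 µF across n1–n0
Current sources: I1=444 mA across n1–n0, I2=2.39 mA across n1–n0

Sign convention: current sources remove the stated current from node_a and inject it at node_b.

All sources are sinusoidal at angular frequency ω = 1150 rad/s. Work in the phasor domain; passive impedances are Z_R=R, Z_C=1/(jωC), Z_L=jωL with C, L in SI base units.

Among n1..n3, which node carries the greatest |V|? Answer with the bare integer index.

Apply KCL at each of the 3 non-ground nodes and solve the resulting linear system.
Node n1: branches {R1, R2, L1, R5, R6, R11, R12, C3, I1, I2} → V_1 = -9.504-0.5312j
Node n2: branches {R1, L1, R3, L2, R4, C1, R5, R7, R8, R9, R12, C2, R13} → V_2 = -4.047+5.673j
Node n3: branches {R3, L2, R4, R7, R10, R11, C2} → V_3 = -4.050+5.650j

1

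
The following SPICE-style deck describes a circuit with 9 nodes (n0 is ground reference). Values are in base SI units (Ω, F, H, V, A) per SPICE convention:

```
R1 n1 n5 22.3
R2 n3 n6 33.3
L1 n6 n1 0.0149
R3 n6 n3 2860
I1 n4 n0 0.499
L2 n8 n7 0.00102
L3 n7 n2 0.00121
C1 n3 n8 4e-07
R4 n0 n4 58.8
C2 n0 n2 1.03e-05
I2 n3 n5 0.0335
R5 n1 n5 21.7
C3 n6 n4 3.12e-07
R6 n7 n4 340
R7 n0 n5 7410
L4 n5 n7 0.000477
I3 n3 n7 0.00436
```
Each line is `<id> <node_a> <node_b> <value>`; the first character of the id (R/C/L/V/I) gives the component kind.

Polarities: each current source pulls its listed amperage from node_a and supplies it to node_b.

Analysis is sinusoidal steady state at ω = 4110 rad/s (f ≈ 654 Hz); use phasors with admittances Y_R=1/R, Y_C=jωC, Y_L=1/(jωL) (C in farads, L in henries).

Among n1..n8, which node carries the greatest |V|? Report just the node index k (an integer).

4

Element admittances at ω=4110 rad/s:
  Y(R1) = 0.04484+0.000j S between n1,n5
  Y(R2) = 0.03003+0.000j S between n3,n6
  Y(L1) = 0.000-0.01633j S between n6,n1
  Y(R3) = 0.0003497+0.000j S between n6,n3
  I1: injects 0.499 A into n0 (from n4)
  Y(L2) = 0.000-0.2385j S between n8,n7
  Y(L3) = 0.000-0.2011j S between n7,n2
  Y(C1) = 0.000+0.001644j S between n3,n8
  Y(R4) = 0.01701+0.000j S between n0,n4
  Y(C2) = 0.000+0.04233j S between n0,n2
  I2: injects 0.0335 A into n5 (from n3)
  Y(R5) = 0.04608+0.000j S between n1,n5
  Y(C3) = 0.000+0.001282j S between n6,n4
  Y(R6) = 0.002941+0.000j S between n7,n4
  Y(R7) = 0.0001350+0.000j S between n0,n5
  Y(L4) = 0.000-0.5101j S between n5,n7
  I3: injects 0.00436 A into n7 (from n3)
Assemble and solve the 8×8 MNA system:
  V(n1)=-1.062+1.024j  V(n2)=-0.7559+1.799j  V(n3)=-0.4473-1.942j  V(n4)=-24.86+1.871j  V(n5)=-0.5310+1.392j  V(n6)=0.9822-1.934j  V(n7)=-0.5968+1.420j  V(n8)=-0.5978+1.444j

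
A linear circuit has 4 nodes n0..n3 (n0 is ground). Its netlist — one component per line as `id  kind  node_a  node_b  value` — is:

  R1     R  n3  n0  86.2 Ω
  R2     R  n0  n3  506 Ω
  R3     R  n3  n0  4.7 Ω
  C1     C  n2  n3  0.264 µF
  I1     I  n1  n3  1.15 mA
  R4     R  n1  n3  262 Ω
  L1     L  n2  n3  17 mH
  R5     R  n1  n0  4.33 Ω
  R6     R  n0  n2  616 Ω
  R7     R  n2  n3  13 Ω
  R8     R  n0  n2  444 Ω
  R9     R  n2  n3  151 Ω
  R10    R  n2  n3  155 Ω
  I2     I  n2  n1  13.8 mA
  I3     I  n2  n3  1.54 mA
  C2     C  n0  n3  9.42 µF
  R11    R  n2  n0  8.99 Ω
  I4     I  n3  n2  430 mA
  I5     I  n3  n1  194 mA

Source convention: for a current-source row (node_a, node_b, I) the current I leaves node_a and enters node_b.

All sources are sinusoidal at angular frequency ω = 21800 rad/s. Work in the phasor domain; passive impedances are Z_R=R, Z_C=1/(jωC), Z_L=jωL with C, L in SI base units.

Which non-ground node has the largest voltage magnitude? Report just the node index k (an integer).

Element admittances at ω=21800 rad/s:
  Y(R1) = 0.01160+0.000j S between n3,n0
  Y(R2) = 0.001976+0.000j S between n0,n3
  Y(R3) = 0.2128+0.000j S between n3,n0
  Y(C1) = 0.000+0.005755j S between n2,n3
  I1: injects 0.00115 A into n3 (from n1)
  Y(R4) = 0.003817+0.000j S between n1,n3
  Y(L1) = 0.000-0.002698j S between n2,n3
  Y(R5) = 0.2309+0.000j S between n1,n0
  Y(R6) = 0.001623+0.000j S between n0,n2
  Y(R7) = 0.07692+0.000j S between n2,n3
  Y(R8) = 0.002252+0.000j S between n0,n2
  Y(R9) = 0.006623+0.000j S between n2,n3
  Y(R10) = 0.006452+0.000j S between n2,n3
  I2: injects 0.0138 A into n1 (from n2)
  I3: injects 0.00154 A into n3 (from n2)
  Y(C2) = 0.000+0.2054j S between n0,n3
  Y(R11) = 0.1112+0.000j S between n2,n0
  I4: injects 0.43 A into n2 (from n3)
  I5: injects 0.194 A into n1 (from n3)
Assemble and solve the 3×3 MNA system:
  V(n1)=0.8639+0.01218j  V(n2)=1.575+0.2904j  V(n3)=-1.003+0.7494j

2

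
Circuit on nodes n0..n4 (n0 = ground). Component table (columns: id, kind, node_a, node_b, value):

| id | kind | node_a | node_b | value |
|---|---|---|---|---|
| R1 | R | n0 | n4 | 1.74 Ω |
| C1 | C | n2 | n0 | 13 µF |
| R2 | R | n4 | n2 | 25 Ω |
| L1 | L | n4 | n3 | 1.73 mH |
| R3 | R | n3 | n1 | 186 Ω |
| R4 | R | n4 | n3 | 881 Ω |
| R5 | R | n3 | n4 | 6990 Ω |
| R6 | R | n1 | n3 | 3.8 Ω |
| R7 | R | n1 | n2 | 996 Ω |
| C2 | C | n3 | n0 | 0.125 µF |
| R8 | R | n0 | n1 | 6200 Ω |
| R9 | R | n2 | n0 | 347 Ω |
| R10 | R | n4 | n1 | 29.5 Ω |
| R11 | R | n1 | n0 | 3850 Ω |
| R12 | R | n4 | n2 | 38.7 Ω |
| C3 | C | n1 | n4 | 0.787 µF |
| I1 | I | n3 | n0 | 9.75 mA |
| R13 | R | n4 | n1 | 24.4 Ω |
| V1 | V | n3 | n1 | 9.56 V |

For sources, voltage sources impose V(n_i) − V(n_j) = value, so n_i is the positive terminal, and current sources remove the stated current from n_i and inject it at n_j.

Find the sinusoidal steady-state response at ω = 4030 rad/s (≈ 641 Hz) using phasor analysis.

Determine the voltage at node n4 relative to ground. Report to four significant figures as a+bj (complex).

MNA unknowns: 4 node voltages V₁..V_4 plus 1 source current (V1)
R1: Y=0.5747+0.000j on G[0,4]
C1: Y=0.000+0.05239j on G[2,0]
R2: Y=0.04000+0.000j on G[4,2]
L1: Y=0.000-0.1434j on G[4,3]
R3: Y=0.005376+0.000j on G[3,1]
R4: Y=0.001135+0.000j on G[4,3]
R5: Y=0.0001431+0.000j on G[3,4]
R6: Y=0.2632+0.000j on G[1,3]
R7: Y=0.001004+0.000j on G[1,2]
C2: Y=0.000+0.0005037j on G[3,0]
R8: Y=0.0001613+0.000j on G[0,1]
R9: Y=0.002882+0.000j on G[2,0]
R10: Y=0.03390+0.000j on G[4,1]
R11: Y=0.0002597+0.000j on G[1,0]
R12: Y=0.02584+0.000j on G[4,2]
C3: Y=0.000+0.003172j on G[1,4]
I1: z[3]−=0.00975, z[0]+=0.00975
R13: Y=0.04098+0.000j on G[4,1]
V1: row V3−V1=9.56, i_V1 at 3,1
solve → V1=-7.541+4.027j, V2=-0.04195+0.08825j, V3=2.019+4.027j, V4=0.0003445-0.001339j
aux → i_V1=-3.155+0.2834j

0.0003445-0.001339j V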